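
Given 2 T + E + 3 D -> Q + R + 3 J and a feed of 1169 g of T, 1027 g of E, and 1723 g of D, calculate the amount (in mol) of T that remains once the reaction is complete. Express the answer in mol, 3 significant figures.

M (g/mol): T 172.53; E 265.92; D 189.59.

n(T) = 1169 / 172.53 = 6.776 mol
n(E) = 1027 / 265.92 = 3.862 mol
n(D) = 1723 / 189.59 = 9.088 mol
n/ν for T = 6.776/2 = 3.388
n/ν for E = 3.862/1 = 3.862
n/ν for D = 9.088/3 = 3.029
Smallest n/ν is D → limiting reagent.
T consumed = (2/3) × 9.088 = 6.059 mol
T remaining = 6.776 − 6.059 = 0.7170 mol

0.717 mol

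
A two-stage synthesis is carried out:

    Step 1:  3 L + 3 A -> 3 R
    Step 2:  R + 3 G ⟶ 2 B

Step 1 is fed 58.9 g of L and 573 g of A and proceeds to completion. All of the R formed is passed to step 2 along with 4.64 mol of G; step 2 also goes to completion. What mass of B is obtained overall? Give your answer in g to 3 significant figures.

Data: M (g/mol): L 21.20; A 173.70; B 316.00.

Step 1:
n(L) = 58.90 / 21.20 = 2.778 mol
n(A) = 573.0 / 173.70 = 3.299 mol
n/ν for L = 2.778/3 = 0.9260
n/ν for A = 3.299/3 = 1.100
Smallest n/ν is L → limiting reagent.
n(R) produced = (3/3) × 2.778 = 2.778 mol
Step 2:
n(R) available = 2.778 mol
n(G) = 4.640 mol
n/ν for R = 2.778/1 = 2.778
n/ν for G = 4.640/3 = 1.547
Smallest n/ν is G → limiting reagent.
n(B) = (2/3) × 4.640 = 3.093 mol
mass = 3.093 × 316.00 = 977.4 g

977 g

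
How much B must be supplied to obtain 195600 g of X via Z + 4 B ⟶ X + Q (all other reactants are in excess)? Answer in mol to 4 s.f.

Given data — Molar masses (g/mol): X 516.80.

1514 mol

n(X) = 195600 / 516.80 = 378.5 mol
n(B) = (4/1) × 378.5 = 1514 mol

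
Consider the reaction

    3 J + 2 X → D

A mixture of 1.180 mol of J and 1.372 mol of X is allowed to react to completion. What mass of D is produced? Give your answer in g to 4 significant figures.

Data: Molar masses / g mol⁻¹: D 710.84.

279.6 g

n(J) = 1.180 mol
n(X) = 1.372 mol
n/ν for J = 1.180/3 = 0.3933
n/ν for X = 1.372/2 = 0.6860
Smallest n/ν is J → limiting reagent.
n(D) = (1/3) × 1.180 = 0.3933 mol
mass = 0.3933 × 710.84 = 279.6 g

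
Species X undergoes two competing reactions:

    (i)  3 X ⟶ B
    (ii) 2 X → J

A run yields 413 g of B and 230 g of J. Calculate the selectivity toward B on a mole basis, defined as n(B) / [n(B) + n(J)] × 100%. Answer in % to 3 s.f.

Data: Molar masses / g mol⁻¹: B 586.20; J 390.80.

54.5 %

n(B) = 413 / 586.20 = 0.7045 mol
n(J) = 230 / 390.80 = 0.5885 mol
selectivity = 0.7045/(0.7045+0.5885) × 100 = 54.49 %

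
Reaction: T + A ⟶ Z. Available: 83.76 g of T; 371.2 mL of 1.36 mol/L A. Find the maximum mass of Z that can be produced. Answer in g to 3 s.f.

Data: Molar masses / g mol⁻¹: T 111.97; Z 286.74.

n(T) = 83.76 / 111.97 = 0.7481 mol
n(A) = 1.36 × 371.2/1000 = 0.5048 mol
n/ν → T: 0.7481, A: 0.5048; A is limiting.
n(Z) = (1/1) × 0.5048 = 0.5048 mol
mass = 0.5048 × 286.74 = 144.7 g

145 g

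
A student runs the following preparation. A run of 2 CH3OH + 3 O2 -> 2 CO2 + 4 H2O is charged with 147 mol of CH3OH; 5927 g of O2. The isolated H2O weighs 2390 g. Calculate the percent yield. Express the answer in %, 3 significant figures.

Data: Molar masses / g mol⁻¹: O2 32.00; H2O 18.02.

53.7 %

n(CH3OH) = 147.0 mol
n(O2) = 5927 / 32.00 = 185.2 mol
n/ν → CH3OH: 73.50, O2: 61.73; O2 is limiting.
theoretical n(H2O) = (4/3) × 185.2 = 246.9 mol → 4449 g
% yield = 2390 / 4449 × 100 = 53.72 %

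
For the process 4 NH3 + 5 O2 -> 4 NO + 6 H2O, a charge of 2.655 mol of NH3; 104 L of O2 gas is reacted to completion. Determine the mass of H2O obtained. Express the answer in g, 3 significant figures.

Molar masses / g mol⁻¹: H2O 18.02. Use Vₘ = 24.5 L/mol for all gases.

n(NH3) = 2.655 mol
n(O2) = 104.0 / 24.5 = 4.245 mol
n/ν for NH3 = 2.655/4 = 0.6638
n/ν for O2 = 4.245/5 = 0.8490
Smallest n/ν is NH3 → limiting reagent.
n(H2O) = (6/4) × 2.655 = 3.983 mol
mass = 3.983 × 18.02 = 71.77 g

71.8 g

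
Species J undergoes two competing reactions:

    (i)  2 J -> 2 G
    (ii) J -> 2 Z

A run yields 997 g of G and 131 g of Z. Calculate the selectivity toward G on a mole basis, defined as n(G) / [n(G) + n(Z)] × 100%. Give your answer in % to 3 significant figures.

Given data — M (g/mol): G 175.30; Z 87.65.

79.2 %

n(G) = 997 / 175.30 = 5.687 mol
n(Z) = 131 / 87.65 = 1.495 mol
selectivity = 5.687/(5.687+1.495) × 100 = 79.18 %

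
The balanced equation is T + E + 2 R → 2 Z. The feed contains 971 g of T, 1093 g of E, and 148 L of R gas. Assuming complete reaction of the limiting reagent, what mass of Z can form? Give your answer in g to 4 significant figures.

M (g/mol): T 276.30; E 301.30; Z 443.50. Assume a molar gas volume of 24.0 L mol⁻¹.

2735 g

n(T) = 971.0 / 276.30 = 3.514 mol
n(E) = 1093 / 301.30 = 3.628 mol
n(R) = 148.0 / 24.0 = 6.167 mol
n/ν for T = 3.514/1 = 3.514
n/ν for E = 3.628/1 = 3.628
n/ν for R = 6.167/2 = 3.084
Smallest n/ν is R → limiting reagent.
n(Z) = (2/2) × 6.167 = 6.167 mol
mass = 6.167 × 443.50 = 2735 g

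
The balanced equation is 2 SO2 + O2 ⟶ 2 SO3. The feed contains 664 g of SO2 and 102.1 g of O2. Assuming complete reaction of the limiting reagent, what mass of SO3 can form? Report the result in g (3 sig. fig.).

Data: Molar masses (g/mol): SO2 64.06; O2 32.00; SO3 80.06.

n(SO2) = 664.0 / 64.06 = 10.37 mol
n(O2) = 102.1 / 32.00 = 3.191 mol
n/ν for SO2 = 10.37/2 = 5.185
n/ν for O2 = 3.191/1 = 3.191
Smallest n/ν is O2 → limiting reagent.
n(SO3) = (2/1) × 3.191 = 6.382 mol
mass = 6.382 × 80.06 = 510.9 g

511 g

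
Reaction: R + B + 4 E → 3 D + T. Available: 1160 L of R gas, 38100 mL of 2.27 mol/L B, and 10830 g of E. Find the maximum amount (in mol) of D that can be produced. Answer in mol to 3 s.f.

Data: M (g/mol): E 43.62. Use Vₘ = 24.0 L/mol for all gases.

145 mol

n(R) = 1160 / 24.0 = 48.33 mol
n(B) = 2.27 × 38100/1000 = 86.49 mol
n(E) = 10830 / 43.62 = 248.3 mol
n/ν → R: 48.33, B: 86.49, E: 62.08; R is limiting.
n(D) = (3/1) × 48.33 = 145.0 mol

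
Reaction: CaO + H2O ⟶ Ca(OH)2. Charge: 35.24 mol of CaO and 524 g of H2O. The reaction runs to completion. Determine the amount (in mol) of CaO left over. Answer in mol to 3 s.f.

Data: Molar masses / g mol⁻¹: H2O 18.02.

6.16 mol

n(CaO) = 35.24 mol
n(H2O) = 524.0 / 18.02 = 29.08 mol
n/ν for CaO = 35.24/1 = 35.24
n/ν for H2O = 29.08/1 = 29.08
Smallest n/ν is H2O → limiting reagent.
CaO consumed = (1/1) × 29.08 = 29.08 mol
CaO remaining = 35.24 − 29.08 = 6.160 mol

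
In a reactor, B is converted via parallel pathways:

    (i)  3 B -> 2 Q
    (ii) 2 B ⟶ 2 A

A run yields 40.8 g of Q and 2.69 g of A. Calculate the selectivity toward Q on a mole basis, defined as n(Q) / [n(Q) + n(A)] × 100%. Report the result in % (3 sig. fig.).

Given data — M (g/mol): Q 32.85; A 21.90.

91.0 %

n(Q) = 40.8 / 32.85 = 1.242 mol
n(A) = 2.69 / 21.90 = 0.1228 mol
selectivity = 1.242/(1.242+0.1228) × 100 = 91.00 %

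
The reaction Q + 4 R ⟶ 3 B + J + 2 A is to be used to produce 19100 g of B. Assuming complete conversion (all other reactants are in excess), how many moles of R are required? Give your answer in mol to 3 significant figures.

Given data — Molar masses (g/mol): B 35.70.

n(B) = 19100 / 35.70 = 535.0 mol
n(R) = (4/3) × 535.0 = 713.3 mol

713 mol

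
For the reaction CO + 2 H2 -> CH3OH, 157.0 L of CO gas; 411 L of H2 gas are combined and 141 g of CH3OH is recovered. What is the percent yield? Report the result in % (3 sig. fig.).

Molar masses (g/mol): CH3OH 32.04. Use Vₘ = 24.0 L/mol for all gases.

n(CO) = 157.0 / 24.0 = 6.542 mol
n(H2) = 411.0 / 24.0 = 17.13 mol
n/ν for CO = 6.542/1 = 6.542
n/ν for H2 = 17.13/2 = 8.565
Smallest n/ν is CO → limiting reagent.
theoretical n(CH3OH) = (1/1) × 6.542 = 6.542 mol → 209.6 g
% yield = 141 / 209.6 × 100 = 67.27 %

67.3 %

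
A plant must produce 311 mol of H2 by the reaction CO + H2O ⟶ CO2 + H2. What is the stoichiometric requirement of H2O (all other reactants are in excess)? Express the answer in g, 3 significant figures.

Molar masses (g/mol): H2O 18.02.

n(H2) = 311.0 mol
n(H2O) = (1/1) × 311.0 = 311.0 mol
mass = 311.0 × 18.02 = 5604 g

5600 g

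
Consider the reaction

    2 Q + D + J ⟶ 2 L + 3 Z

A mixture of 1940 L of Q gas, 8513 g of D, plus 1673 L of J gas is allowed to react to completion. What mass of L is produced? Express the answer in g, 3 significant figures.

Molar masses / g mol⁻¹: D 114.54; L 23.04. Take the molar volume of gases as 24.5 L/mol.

n(Q) = 1940 / 24.5 = 79.18 mol
n(D) = 8513 / 114.54 = 74.32 mol
n(J) = 1673 / 24.5 = 68.29 mol
n/ν for Q = 79.18/2 = 39.59
n/ν for D = 74.32/1 = 74.32
n/ν for J = 68.29/1 = 68.29
Smallest n/ν is Q → limiting reagent.
n(L) = (2/2) × 79.18 = 79.18 mol
mass = 79.18 × 23.04 = 1824 g

1820 g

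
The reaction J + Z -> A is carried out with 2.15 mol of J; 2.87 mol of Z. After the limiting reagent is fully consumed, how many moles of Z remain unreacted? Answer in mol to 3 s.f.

n(J) = 2.150 mol
n(Z) = 2.870 mol
n/ν for J = 2.150/1 = 2.150
n/ν for Z = 2.870/1 = 2.870
Smallest n/ν is J → limiting reagent.
Z consumed = (1/1) × 2.150 = 2.150 mol
Z remaining = 2.870 − 2.150 = 0.7200 mol

0.720 mol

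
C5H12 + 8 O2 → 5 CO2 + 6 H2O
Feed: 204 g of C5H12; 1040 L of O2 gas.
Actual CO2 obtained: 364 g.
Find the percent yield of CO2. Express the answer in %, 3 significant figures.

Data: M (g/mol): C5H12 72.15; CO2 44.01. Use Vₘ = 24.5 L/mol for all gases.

58.5 %

n(C5H12) = 204.0 / 72.15 = 2.827 mol
n(O2) = 1040 / 24.5 = 42.45 mol
n/ν for C5H12 = 2.827/1 = 2.827
n/ν for O2 = 42.45/8 = 5.306
Smallest n/ν is C5H12 → limiting reagent.
theoretical n(CO2) = (5/1) × 2.827 = 14.14 mol → 622.3 g
% yield = 364 / 622.3 × 100 = 58.49 %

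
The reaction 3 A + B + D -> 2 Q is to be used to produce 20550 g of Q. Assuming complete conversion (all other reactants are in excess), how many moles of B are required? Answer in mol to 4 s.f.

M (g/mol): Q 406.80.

25.26 mol

n(Q) = 20550 / 406.80 = 50.52 mol
n(B) = (1/2) × 50.52 = 25.26 mol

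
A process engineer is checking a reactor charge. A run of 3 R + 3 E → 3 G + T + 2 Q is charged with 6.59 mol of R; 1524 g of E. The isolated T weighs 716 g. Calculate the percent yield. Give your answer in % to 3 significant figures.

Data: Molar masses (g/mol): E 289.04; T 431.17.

94.5 %

n(R) = 6.590 mol
n(E) = 1524 / 289.04 = 5.273 mol
n/ν → R: 2.197, E: 1.758; E is limiting.
theoretical n(T) = (1/3) × 5.273 = 1.758 mol → 758.0 g
% yield = 716 / 758.0 × 100 = 94.46 %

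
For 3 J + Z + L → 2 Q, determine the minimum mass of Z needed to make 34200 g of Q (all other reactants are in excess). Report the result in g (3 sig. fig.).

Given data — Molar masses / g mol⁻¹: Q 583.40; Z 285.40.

n(Q) = 34200 / 583.40 = 58.62 mol
n(Z) = (1/2) × 58.62 = 29.31 mol
mass = 29.31 × 285.40 = 8365 g

8370 g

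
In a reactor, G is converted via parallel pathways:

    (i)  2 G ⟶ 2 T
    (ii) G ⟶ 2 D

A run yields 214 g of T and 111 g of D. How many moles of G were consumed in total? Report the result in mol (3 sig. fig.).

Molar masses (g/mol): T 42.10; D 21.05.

n(T) = 214 / 42.10 = 5.083 mol
n(D) = 111 / 21.05 = 5.273 mol
n(G) via (i) = (2/2)×5.083 = 5.083 mol
n(G) via (ii) = (1/2)×5.273 = 2.637 mol
total n(G) = 5.083 + 2.637 = 7.720 mol

7.72 mol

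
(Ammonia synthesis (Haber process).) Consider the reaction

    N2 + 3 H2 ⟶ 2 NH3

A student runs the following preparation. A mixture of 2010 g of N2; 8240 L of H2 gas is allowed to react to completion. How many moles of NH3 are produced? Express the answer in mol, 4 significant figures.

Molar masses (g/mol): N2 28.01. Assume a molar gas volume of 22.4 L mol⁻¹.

n(N2) = 2010 / 28.01 = 71.76 mol
n(H2) = 8240 / 22.4 = 367.9 mol
n/ν → N2: 71.76, H2: 122.6; N2 is limiting.
n(NH3) = (2/1) × 71.76 = 143.5 mol

143.5 mol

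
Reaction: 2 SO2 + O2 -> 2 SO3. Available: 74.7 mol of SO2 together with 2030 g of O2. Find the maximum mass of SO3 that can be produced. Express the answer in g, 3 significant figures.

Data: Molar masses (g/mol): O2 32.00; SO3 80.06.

5980 g

n(SO2) = 74.70 mol
n(O2) = 2030 / 32.00 = 63.44 mol
n/ν for SO2 = 74.70/2 = 37.35
n/ν for O2 = 63.44/1 = 63.44
Smallest n/ν is SO2 → limiting reagent.
n(SO3) = (2/2) × 74.70 = 74.70 mol
mass = 74.70 × 80.06 = 5980 g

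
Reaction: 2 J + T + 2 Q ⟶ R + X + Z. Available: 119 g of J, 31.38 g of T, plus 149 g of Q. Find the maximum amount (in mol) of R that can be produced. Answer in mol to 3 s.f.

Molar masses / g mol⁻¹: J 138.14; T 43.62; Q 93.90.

0.431 mol

n(J) = 119.0 / 138.14 = 0.8614 mol
n(T) = 31.38 / 43.62 = 0.7194 mol
n(Q) = 149.0 / 93.90 = 1.587 mol
n/ν for J = 0.8614/2 = 0.4307
n/ν for T = 0.7194/1 = 0.7194
n/ν for Q = 1.587/2 = 0.7935
Smallest n/ν is J → limiting reagent.
n(R) = (1/2) × 0.8614 = 0.4307 mol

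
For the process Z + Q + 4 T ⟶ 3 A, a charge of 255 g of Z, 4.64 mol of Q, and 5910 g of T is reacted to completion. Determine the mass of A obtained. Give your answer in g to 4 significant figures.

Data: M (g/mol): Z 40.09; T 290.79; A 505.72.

7040 g

n(Z) = 255.0 / 40.09 = 6.361 mol
n(Q) = 4.640 mol
n(T) = 5910 / 290.79 = 20.32 mol
n/ν → Z: 6.361, Q: 4.640, T: 5.080; Q is limiting.
n(A) = (3/1) × 4.640 = 13.92 mol
mass = 13.92 × 505.72 = 7040 g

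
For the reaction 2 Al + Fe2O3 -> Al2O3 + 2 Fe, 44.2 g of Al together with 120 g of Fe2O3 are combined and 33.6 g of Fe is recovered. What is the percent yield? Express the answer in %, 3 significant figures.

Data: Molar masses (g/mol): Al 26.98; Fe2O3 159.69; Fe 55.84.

40.0 %

n(Al) = 44.20 / 26.98 = 1.638 mol
n(Fe2O3) = 120.0 / 159.69 = 0.7515 mol
n/ν → Al: 0.8190, Fe2O3: 0.7515; Fe2O3 is limiting.
theoretical n(Fe) = (2/1) × 0.7515 = 1.503 mol → 83.93 g
% yield = 33.6 / 83.93 × 100 = 40.03 %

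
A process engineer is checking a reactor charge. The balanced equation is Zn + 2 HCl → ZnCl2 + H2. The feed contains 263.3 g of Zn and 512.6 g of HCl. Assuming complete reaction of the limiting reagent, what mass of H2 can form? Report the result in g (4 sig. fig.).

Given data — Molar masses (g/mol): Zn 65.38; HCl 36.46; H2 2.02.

n(Zn) = 263.3 / 65.38 = 4.027 mol
n(HCl) = 512.6 / 36.46 = 14.06 mol
n/ν → Zn: 4.027, HCl: 7.030; Zn is limiting.
n(H2) = (1/1) × 4.027 = 4.027 mol
mass = 4.027 × 2.02 = 8.135 g

8.135 g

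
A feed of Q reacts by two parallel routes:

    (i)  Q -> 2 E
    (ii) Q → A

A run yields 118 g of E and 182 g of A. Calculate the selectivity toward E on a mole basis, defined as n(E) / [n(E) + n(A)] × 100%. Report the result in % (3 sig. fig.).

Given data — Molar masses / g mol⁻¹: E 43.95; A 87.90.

n(E) = 118 / 43.95 = 2.685 mol
n(A) = 182 / 87.90 = 2.071 mol
selectivity = 2.685/(2.685+2.071) × 100 = 56.46 %

56.5 %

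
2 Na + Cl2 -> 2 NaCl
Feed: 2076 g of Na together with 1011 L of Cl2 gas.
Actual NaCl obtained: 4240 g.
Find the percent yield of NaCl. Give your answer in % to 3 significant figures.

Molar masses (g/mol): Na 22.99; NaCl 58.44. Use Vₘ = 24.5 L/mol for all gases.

n(Na) = 2076 / 22.99 = 90.30 mol
n(Cl2) = 1011 / 24.5 = 41.27 mol
n/ν → Na: 45.15, Cl2: 41.27; Cl2 is limiting.
theoretical n(NaCl) = (2/1) × 41.27 = 82.54 mol → 4824 g
% yield = 4240 / 4824 × 100 = 87.89 %

87.9 %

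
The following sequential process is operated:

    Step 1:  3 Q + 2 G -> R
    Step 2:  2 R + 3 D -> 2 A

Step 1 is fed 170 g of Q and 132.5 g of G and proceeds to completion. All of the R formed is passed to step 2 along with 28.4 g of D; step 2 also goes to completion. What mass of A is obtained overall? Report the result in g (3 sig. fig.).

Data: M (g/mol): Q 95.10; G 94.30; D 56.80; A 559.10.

Step 1:
n(Q) = 170.0 / 95.10 = 1.788 mol
n(G) = 132.5 / 94.30 = 1.405 mol
n/ν → Q: 0.5960, G: 0.7025; Q is limiting.
n(R) produced = (1/3) × 1.788 = 0.5960 mol
Step 2:
n(R) available = 0.5960 mol
n(D) = 28.40 / 56.80 = 0.5000 mol
n/ν → R: 0.2980, D: 0.1667; D is limiting.
n(A) = (2/3) × 0.5000 = 0.3333 mol
mass = 0.3333 × 559.10 = 186.3 g

186 g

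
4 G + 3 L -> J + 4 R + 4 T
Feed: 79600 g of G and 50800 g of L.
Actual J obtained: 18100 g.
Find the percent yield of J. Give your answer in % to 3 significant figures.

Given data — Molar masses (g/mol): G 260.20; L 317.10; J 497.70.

n(G) = 79600 / 260.20 = 305.9 mol
n(L) = 50800 / 317.10 = 160.2 mol
n/ν → G: 76.48, L: 53.40; L is limiting.
theoretical n(J) = (1/3) × 160.2 = 53.40 mol → 26580 g
% yield = 18100 / 26580 × 100 = 68.10 %

68.1 %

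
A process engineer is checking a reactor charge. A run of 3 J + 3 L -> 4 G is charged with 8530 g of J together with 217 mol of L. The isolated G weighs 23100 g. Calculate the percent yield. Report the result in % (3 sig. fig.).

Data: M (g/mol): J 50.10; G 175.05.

58.1 %

n(J) = 8530 / 50.10 = 170.3 mol
n(L) = 217.0 mol
n/ν for J = 170.3/3 = 56.77
n/ν for L = 217.0/3 = 72.33
Smallest n/ν is J → limiting reagent.
theoretical n(G) = (4/3) × 170.3 = 227.1 mol → 39750 g
% yield = 23100 / 39750 × 100 = 58.11 %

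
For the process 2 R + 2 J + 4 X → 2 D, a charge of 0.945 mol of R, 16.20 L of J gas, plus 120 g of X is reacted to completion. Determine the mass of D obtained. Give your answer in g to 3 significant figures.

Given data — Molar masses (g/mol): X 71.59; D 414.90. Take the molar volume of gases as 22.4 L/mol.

n(R) = 0.9450 mol
n(J) = 16.20 / 22.4 = 0.7232 mol
n(X) = 120.0 / 71.59 = 1.676 mol
n/ν → R: 0.4725, J: 0.3616, X: 0.4190; J is limiting.
n(D) = (2/2) × 0.7232 = 0.7232 mol
mass = 0.7232 × 414.90 = 300.1 g

300 g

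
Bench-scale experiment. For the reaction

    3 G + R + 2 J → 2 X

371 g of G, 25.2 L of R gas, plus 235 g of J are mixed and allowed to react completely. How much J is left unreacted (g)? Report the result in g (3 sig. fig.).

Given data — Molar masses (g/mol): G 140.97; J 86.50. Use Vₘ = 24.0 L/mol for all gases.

n(G) = 371.0 / 140.97 = 2.632 mol
n(R) = 25.20 / 24.0 = 1.050 mol
n(J) = 235.0 / 86.50 = 2.717 mol
n/ν for G = 2.632/3 = 0.8773
n/ν for R = 1.050/1 = 1.050
n/ν for J = 2.717/2 = 1.359
Smallest n/ν is G → limiting reagent.
J consumed = (2/3) × 2.632 = 1.755 mol
J remaining = 2.717 − 1.755 = 0.9620 mol
mass = 0.9620 × 86.50 = 83.21 g

83.2 g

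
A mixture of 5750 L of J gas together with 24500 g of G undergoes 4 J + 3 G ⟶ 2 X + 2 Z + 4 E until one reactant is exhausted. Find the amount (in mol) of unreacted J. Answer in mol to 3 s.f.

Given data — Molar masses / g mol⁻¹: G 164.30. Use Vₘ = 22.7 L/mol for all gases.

n(J) = 5750 / 22.7 = 253.3 mol
n(G) = 24500 / 164.30 = 149.1 mol
n/ν → J: 63.33, G: 49.70; G is limiting.
J consumed = (4/3) × 149.1 = 198.8 mol
J remaining = 253.3 − 198.8 = 54.50 mol

54.5 mol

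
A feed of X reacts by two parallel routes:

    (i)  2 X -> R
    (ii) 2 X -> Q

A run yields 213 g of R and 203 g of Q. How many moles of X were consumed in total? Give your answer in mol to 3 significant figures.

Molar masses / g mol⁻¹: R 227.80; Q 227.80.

n(R) = 213 / 227.80 = 0.9350 mol
n(Q) = 203 / 227.80 = 0.8911 mol
n(X) via (i) = (2/1)×0.9350 = 1.870 mol
n(X) via (ii) = (2/1)×0.8911 = 1.782 mol
total n(X) = 1.870 + 1.782 = 3.652 mol

3.65 mol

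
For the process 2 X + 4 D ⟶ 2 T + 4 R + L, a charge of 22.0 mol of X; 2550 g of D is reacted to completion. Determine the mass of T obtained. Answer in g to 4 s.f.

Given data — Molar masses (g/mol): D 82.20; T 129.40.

n(X) = 22.00 mol
n(D) = 2550 / 82.20 = 31.02 mol
n/ν → X: 11.00, D: 7.755; D is limiting.
n(T) = (2/4) × 31.02 = 15.51 mol
mass = 15.51 × 129.40 = 2007 g

2007 g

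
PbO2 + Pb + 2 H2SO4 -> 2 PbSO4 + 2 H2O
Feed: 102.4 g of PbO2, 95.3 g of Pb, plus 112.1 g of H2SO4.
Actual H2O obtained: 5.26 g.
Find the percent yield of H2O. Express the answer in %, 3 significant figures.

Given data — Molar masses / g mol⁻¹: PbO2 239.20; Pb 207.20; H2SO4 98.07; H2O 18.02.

34.1 %

n(PbO2) = 102.4 / 239.20 = 0.4281 mol
n(Pb) = 95.30 / 207.20 = 0.4599 mol
n(H2SO4) = 112.1 / 98.07 = 1.143 mol
n/ν for PbO2 = 0.4281/1 = 0.4281
n/ν for Pb = 0.4599/1 = 0.4599
n/ν for H2SO4 = 1.143/2 = 0.5715
Smallest n/ν is PbO2 → limiting reagent.
theoretical n(H2O) = (2/1) × 0.4281 = 0.8562 mol → 15.43 g
% yield = 5.26 / 15.43 × 100 = 34.09 %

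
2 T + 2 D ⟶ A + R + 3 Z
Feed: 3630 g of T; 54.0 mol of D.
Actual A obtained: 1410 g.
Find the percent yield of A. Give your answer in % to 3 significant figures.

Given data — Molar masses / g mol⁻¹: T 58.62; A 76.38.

68.4 %

n(T) = 3630 / 58.62 = 61.92 mol
n(D) = 54.00 mol
n/ν for T = 61.92/2 = 30.96
n/ν for D = 54.00/2 = 27.00
Smallest n/ν is D → limiting reagent.
theoretical n(A) = (1/2) × 54.00 = 27.00 mol → 2062 g
% yield = 1410 / 2062 × 100 = 68.38 %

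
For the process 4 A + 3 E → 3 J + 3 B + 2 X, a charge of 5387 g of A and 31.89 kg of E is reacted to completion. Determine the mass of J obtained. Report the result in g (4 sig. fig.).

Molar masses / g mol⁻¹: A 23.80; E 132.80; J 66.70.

11320 g

n(A) = 5387 / 23.80 = 226.3 mol
n(E) = 31.89×1000 / 132.80 = 240.1 mol
n/ν → A: 56.58, E: 80.03; A is limiting.
n(J) = (3/4) × 226.3 = 169.7 mol
mass = 169.7 × 66.70 = 11320 g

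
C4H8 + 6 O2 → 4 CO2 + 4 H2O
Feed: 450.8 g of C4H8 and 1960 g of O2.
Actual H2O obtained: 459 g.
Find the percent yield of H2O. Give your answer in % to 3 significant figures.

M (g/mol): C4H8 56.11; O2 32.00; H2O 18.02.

79.3 %

n(C4H8) = 450.8 / 56.11 = 8.034 mol
n(O2) = 1960 / 32.00 = 61.25 mol
n/ν for C4H8 = 8.034/1 = 8.034
n/ν for O2 = 61.25/6 = 10.21
Smallest n/ν is C4H8 → limiting reagent.
theoretical n(H2O) = (4/1) × 8.034 = 32.14 mol → 579.2 g
% yield = 459 / 579.2 × 100 = 79.25 %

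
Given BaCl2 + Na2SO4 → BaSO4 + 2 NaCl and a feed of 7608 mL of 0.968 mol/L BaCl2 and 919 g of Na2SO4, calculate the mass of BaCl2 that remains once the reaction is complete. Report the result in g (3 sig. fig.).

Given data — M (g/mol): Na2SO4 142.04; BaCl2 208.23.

186 g

n(BaCl2) = 0.968 × 7608/1000 = 7.365 mol
n(Na2SO4) = 919.0 / 142.04 = 6.470 mol
n/ν for BaCl2 = 7.365/1 = 7.365
n/ν for Na2SO4 = 6.470/1 = 6.470
Smallest n/ν is Na2SO4 → limiting reagent.
BaCl2 consumed = (1/1) × 6.470 = 6.470 mol
BaCl2 remaining = 7.365 − 6.470 = 0.8950 mol
mass = 0.8950 × 208.23 = 186.4 g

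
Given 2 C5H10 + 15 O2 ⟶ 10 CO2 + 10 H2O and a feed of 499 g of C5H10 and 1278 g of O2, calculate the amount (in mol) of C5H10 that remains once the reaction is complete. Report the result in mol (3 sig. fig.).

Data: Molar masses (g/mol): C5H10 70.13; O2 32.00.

1.79 mol

n(C5H10) = 499.0 / 70.13 = 7.115 mol
n(O2) = 1278 / 32.00 = 39.94 mol
n/ν for C5H10 = 7.115/2 = 3.558
n/ν for O2 = 39.94/15 = 2.663
Smallest n/ν is O2 → limiting reagent.
C5H10 consumed = (2/15) × 39.94 = 5.325 mol
C5H10 remaining = 7.115 − 5.325 = 1.790 mol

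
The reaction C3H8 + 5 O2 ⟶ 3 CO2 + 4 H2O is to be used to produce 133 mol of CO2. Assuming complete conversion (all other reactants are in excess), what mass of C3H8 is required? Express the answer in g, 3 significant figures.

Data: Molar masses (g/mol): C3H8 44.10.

n(CO2) = 133.0 mol
n(C3H8) = (1/3) × 133.0 = 44.33 mol
mass = 44.33 × 44.10 = 1955 g

1960 g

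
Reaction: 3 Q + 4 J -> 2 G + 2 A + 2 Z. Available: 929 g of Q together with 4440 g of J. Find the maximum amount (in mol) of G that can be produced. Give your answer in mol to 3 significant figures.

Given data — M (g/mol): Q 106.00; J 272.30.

5.84 mol

n(Q) = 929.0 / 106.00 = 8.764 mol
n(J) = 4440 / 272.30 = 16.31 mol
n/ν for Q = 8.764/3 = 2.921
n/ν for J = 16.31/4 = 4.078
Smallest n/ν is Q → limiting reagent.
n(G) = (2/3) × 8.764 = 5.843 mol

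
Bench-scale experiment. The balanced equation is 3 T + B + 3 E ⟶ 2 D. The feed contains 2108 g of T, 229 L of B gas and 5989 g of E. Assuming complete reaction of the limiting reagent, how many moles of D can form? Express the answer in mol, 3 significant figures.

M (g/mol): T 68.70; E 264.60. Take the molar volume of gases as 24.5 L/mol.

n(T) = 2108 / 68.70 = 30.68 mol
n(B) = 229.0 / 24.5 = 9.347 mol
n(E) = 5989 / 264.60 = 22.63 mol
n/ν for T = 30.68/3 = 10.23
n/ν for B = 9.347/1 = 9.347
n/ν for E = 22.63/3 = 7.543
Smallest n/ν is E → limiting reagent.
n(D) = (2/3) × 22.63 = 15.09 mol

15.1 mol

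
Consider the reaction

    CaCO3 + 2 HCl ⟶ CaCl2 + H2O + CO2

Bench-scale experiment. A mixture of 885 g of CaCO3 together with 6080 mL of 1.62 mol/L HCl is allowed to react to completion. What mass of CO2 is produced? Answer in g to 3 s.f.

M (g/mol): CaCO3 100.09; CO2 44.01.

n(CaCO3) = 885.0 / 100.09 = 8.842 mol
n(HCl) = 1.62 × 6080/1000 = 9.850 mol
n/ν → CaCO3: 8.842, HCl: 4.925; HCl is limiting.
n(CO2) = (1/2) × 9.850 = 4.925 mol
mass = 4.925 × 44.01 = 216.7 g

217 g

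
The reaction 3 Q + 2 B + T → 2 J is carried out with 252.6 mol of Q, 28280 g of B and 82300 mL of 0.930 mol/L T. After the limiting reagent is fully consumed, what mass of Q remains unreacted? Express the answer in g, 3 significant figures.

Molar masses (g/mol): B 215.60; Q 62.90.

n(Q) = 252.6 mol
n(B) = 28280 / 215.60 = 131.2 mol
n(T) = 0.930 × 82300/1000 = 76.54 mol
n/ν for Q = 252.6/3 = 84.20
n/ν for B = 131.2/2 = 65.60
n/ν for T = 76.54/1 = 76.54
Smallest n/ν is B → limiting reagent.
Q consumed = (3/2) × 131.2 = 196.8 mol
Q remaining = 252.6 − 196.8 = 55.80 mol
mass = 55.80 × 62.90 = 3510 g

3510 g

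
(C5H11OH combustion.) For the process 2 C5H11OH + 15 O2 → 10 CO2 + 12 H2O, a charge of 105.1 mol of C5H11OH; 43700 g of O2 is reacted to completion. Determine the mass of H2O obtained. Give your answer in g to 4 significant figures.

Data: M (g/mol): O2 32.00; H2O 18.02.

n(C5H11OH) = 105.1 mol
n(O2) = 43700 / 32.00 = 1366 mol
n/ν for C5H11OH = 105.1/2 = 52.55
n/ν for O2 = 1366/15 = 91.07
Smallest n/ν is C5H11OH → limiting reagent.
n(H2O) = (12/2) × 105.1 = 630.6 mol
mass = 630.6 × 18.02 = 11360 g

11360 g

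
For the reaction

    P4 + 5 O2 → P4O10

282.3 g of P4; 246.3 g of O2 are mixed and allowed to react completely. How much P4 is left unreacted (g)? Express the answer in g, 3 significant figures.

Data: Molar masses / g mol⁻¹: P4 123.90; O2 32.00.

91.6 g

n(P4) = 282.3 / 123.90 = 2.278 mol
n(O2) = 246.3 / 32.00 = 7.697 mol
n/ν for P4 = 2.278/1 = 2.278
n/ν for O2 = 7.697/5 = 1.539
Smallest n/ν is O2 → limiting reagent.
P4 consumed = (1/5) × 7.697 = 1.539 mol
P4 remaining = 2.278 − 1.539 = 0.7390 mol
mass = 0.7390 × 123.90 = 91.56 g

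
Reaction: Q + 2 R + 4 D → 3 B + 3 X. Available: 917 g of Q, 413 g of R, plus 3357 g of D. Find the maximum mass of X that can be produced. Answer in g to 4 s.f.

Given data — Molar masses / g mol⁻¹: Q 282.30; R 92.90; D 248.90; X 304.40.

2030 g

n(Q) = 917.0 / 282.30 = 3.248 mol
n(R) = 413.0 / 92.90 = 4.446 mol
n(D) = 3357 / 248.90 = 13.49 mol
n/ν → Q: 3.248, R: 2.223, D: 3.373; R is limiting.
n(X) = (3/2) × 4.446 = 6.669 mol
mass = 6.669 × 304.40 = 2030 g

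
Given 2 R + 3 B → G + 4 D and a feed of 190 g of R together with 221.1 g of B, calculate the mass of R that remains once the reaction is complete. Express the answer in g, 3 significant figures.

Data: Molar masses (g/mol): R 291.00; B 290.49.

42.3 g

n(R) = 190.0 / 291.00 = 0.6529 mol
n(B) = 221.1 / 290.49 = 0.7611 mol
n/ν for R = 0.6529/2 = 0.3265
n/ν for B = 0.7611/3 = 0.2537
Smallest n/ν is B → limiting reagent.
R consumed = (2/3) × 0.7611 = 0.5074 mol
R remaining = 0.6529 − 0.5074 = 0.1455 mol
mass = 0.1455 × 291.00 = 42.34 g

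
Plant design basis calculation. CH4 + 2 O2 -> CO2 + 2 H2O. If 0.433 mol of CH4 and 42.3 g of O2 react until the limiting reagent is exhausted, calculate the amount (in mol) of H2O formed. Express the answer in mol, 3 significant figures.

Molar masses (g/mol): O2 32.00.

n(CH4) = 0.4330 mol
n(O2) = 42.30 / 32.00 = 1.322 mol
n/ν → CH4: 0.4330, O2: 0.6610; CH4 is limiting.
n(H2O) = (2/1) × 0.4330 = 0.8660 mol

0.866 mol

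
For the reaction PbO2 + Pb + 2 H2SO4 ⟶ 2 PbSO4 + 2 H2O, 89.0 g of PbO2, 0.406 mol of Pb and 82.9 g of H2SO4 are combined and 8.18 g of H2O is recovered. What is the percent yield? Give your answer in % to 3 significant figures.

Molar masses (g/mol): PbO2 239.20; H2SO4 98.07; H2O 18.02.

n(PbO2) = 89.00 / 239.20 = 0.3721 mol
n(Pb) = 0.4060 mol
n(H2SO4) = 82.90 / 98.07 = 0.8453 mol
n/ν for PbO2 = 0.3721/1 = 0.3721
n/ν for Pb = 0.4060/1 = 0.4060
n/ν for H2SO4 = 0.8453/2 = 0.4227
Smallest n/ν is PbO2 → limiting reagent.
theoretical n(H2O) = (2/1) × 0.3721 = 0.7442 mol → 13.41 g
% yield = 8.18 / 13.41 × 100 = 61.00 %

61.0 %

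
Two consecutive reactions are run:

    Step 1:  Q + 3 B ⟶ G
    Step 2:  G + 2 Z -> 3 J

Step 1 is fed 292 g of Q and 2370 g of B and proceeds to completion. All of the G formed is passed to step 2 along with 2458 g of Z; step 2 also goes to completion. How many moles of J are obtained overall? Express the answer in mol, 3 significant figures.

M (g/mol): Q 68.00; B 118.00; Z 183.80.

12.9 mol

Step 1:
n(Q) = 292.0 / 68.00 = 4.294 mol
n(B) = 2370 / 118.00 = 20.08 mol
n/ν for Q = 4.294/1 = 4.294
n/ν for B = 20.08/3 = 6.693
Smallest n/ν is Q → limiting reagent.
n(G) produced = (1/1) × 4.294 = 4.294 mol
Step 2:
n(G) available = 4.294 mol
n(Z) = 2458 / 183.80 = 13.37 mol
n/ν for G = 4.294/1 = 4.294
n/ν for Z = 13.37/2 = 6.685
Smallest n/ν is G → limiting reagent.
n(J) = (3/1) × 4.294 = 12.88 mol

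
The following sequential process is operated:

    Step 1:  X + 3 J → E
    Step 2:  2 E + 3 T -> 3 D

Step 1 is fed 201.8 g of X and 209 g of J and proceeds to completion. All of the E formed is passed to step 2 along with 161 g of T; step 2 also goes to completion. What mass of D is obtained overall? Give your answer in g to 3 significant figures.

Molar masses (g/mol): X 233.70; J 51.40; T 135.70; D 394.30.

468 g

Step 1:
n(X) = 201.8 / 233.70 = 0.8635 mol
n(J) = 209.0 / 51.40 = 4.066 mol
n/ν for X = 0.8635/1 = 0.8635
n/ν for J = 4.066/3 = 1.355
Smallest n/ν is X → limiting reagent.
n(E) produced = (1/1) × 0.8635 = 0.8635 mol
Step 2:
n(E) available = 0.8635 mol
n(T) = 161.0 / 135.70 = 1.186 mol
n/ν for E = 0.8635/2 = 0.4318
n/ν for T = 1.186/3 = 0.3953
Smallest n/ν is T → limiting reagent.
n(D) = (3/3) × 1.186 = 1.186 mol
mass = 1.186 × 394.30 = 467.6 g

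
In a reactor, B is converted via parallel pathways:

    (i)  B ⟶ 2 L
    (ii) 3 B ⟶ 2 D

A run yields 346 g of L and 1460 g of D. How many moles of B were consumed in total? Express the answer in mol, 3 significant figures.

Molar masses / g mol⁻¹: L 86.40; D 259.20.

10.5 mol

n(L) = 346 / 86.40 = 4.005 mol
n(D) = 1460 / 259.20 = 5.633 mol
n(B) via (i) = (1/2)×4.005 = 2.003 mol
n(B) via (ii) = (3/2)×5.633 = 8.450 mol
total n(B) = 2.003 + 8.450 = 10.45 mol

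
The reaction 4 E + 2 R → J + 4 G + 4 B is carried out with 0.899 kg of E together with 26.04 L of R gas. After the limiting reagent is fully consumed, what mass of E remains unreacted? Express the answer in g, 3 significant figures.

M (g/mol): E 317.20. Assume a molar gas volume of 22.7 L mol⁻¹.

n(E) = 0.8990×1000 / 317.20 = 2.834 mol
n(R) = 26.04 / 22.7 = 1.147 mol
n/ν → E: 0.7085, R: 0.5735; R is limiting.
E consumed = (4/2) × 1.147 = 2.294 mol
E remaining = 2.834 − 2.294 = 0.5400 mol
mass = 0.5400 × 317.20 = 171.3 g

171 g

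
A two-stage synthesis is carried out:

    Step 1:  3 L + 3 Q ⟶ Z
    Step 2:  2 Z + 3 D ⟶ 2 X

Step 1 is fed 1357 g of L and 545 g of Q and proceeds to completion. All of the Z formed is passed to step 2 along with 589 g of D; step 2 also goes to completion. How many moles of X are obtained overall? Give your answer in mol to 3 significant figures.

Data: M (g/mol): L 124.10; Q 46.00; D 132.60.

Step 1:
n(L) = 1357 / 124.10 = 10.93 mol
n(Q) = 545.0 / 46.00 = 11.85 mol
n/ν for L = 10.93/3 = 3.643
n/ν for Q = 11.85/3 = 3.950
Smallest n/ν is L → limiting reagent.
n(Z) produced = (1/3) × 10.93 = 3.643 mol
Step 2:
n(Z) available = 3.643 mol
n(D) = 589.0 / 132.60 = 4.442 mol
n/ν for Z = 3.643/2 = 1.822
n/ν for D = 4.442/3 = 1.481
Smallest n/ν is D → limiting reagent.
n(X) = (2/3) × 4.442 = 2.961 mol

2.96 mol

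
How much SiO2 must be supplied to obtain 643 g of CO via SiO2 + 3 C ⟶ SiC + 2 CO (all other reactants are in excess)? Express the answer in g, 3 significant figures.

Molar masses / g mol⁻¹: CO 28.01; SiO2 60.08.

690 g

n(CO) = 643 / 28.01 = 22.96 mol
n(SiO2) = (1/2) × 22.96 = 11.48 mol
mass = 11.48 × 60.08 = 689.7 g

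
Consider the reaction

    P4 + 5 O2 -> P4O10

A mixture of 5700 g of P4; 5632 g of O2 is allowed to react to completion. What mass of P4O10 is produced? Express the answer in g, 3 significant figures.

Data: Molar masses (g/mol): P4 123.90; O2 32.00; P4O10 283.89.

9990 g

n(P4) = 5700 / 123.90 = 46.00 mol
n(O2) = 5632 / 32.00 = 176.0 mol
n/ν → P4: 46.00, O2: 35.20; O2 is limiting.
n(P4O10) = (1/5) × 176.0 = 35.20 mol
mass = 35.20 × 283.89 = 9993 g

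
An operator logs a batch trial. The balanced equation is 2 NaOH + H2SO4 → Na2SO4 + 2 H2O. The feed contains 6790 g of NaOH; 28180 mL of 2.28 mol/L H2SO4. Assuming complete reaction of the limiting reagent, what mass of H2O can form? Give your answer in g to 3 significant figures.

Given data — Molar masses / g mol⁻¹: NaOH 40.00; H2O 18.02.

n(NaOH) = 6790 / 40.00 = 169.8 mol
n(H2SO4) = 2.28 × 28180/1000 = 64.25 mol
n/ν for NaOH = 169.8/2 = 84.90
n/ν for H2SO4 = 64.25/1 = 64.25
Smallest n/ν is H2SO4 → limiting reagent.
n(H2O) = (2/1) × 64.25 = 128.5 mol
mass = 128.5 × 18.02 = 2316 g

2320 g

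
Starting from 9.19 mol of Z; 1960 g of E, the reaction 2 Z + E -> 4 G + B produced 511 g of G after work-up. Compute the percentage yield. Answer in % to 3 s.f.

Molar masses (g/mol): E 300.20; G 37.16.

n(Z) = 9.190 mol
n(E) = 1960 / 300.20 = 6.529 mol
n/ν → Z: 4.595, E: 6.529; Z is limiting.
theoretical n(G) = (4/2) × 9.190 = 18.38 mol → 683.0 g
% yield = 511 / 683.0 × 100 = 74.82 %

74.8 %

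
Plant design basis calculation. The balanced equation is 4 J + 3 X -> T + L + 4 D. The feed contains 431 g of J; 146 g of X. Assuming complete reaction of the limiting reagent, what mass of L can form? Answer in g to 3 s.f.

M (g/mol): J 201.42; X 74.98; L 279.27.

n(J) = 431.0 / 201.42 = 2.140 mol
n(X) = 146.0 / 74.98 = 1.947 mol
n/ν → J: 0.5350, X: 0.6490; J is limiting.
n(L) = (1/4) × 2.140 = 0.5350 mol
mass = 0.5350 × 279.27 = 149.4 g

149 g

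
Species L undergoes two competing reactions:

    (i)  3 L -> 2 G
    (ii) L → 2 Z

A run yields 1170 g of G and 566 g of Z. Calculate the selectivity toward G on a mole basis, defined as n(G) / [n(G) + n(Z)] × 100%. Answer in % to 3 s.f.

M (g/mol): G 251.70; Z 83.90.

40.8 %

n(G) = 1170 / 251.70 = 4.648 mol
n(Z) = 566 / 83.90 = 6.746 mol
selectivity = 4.648/(4.648+6.746) × 100 = 40.79 %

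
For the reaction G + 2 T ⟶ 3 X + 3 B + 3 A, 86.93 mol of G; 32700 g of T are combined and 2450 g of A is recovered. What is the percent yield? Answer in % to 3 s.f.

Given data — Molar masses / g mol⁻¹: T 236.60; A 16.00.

n(G) = 86.93 mol
n(T) = 32700 / 236.60 = 138.2 mol
n/ν for G = 86.93/1 = 86.93
n/ν for T = 138.2/2 = 69.10
Smallest n/ν is T → limiting reagent.
theoretical n(A) = (3/2) × 138.2 = 207.3 mol → 3317 g
% yield = 2450 / 3317 × 100 = 73.86 %

73.9 %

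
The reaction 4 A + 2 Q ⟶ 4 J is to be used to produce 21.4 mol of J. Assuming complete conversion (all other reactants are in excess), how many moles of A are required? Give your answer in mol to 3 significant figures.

n(J) = 21.40 mol
n(A) = (4/4) × 21.40 = 21.40 mol

21.4 mol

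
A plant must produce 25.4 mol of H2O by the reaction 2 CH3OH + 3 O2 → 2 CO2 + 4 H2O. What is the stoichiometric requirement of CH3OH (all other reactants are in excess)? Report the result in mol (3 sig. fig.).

n(H2O) = 25.40 mol
n(CH3OH) = (2/4) × 25.40 = 12.70 mol

12.7 mol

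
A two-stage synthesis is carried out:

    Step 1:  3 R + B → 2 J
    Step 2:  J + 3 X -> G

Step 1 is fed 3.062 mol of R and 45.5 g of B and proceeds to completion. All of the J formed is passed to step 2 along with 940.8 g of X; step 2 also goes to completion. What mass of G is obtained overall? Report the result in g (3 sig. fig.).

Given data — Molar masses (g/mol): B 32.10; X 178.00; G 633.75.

1120 g

Step 1:
n(R) = 3.062 mol
n(B) = 45.50 / 32.10 = 1.417 mol
n/ν for R = 3.062/3 = 1.021
n/ν for B = 1.417/1 = 1.417
Smallest n/ν is R → limiting reagent.
n(J) produced = (2/3) × 3.062 = 2.041 mol
Step 2:
n(J) available = 2.041 mol
n(X) = 940.8 / 178.00 = 5.285 mol
n/ν for J = 2.041/1 = 2.041
n/ν for X = 5.285/3 = 1.762
Smallest n/ν is X → limiting reagent.
n(G) = (1/3) × 5.285 = 1.762 mol
mass = 1.762 × 633.75 = 1117 g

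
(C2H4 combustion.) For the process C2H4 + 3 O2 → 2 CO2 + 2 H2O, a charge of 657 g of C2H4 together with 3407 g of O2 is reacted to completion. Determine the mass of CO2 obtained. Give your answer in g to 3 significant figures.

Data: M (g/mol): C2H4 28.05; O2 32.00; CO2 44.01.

2060 g

n(C2H4) = 657.0 / 28.05 = 23.42 mol
n(O2) = 3407 / 32.00 = 106.5 mol
n/ν → C2H4: 23.42, O2: 35.50; C2H4 is limiting.
n(CO2) = (2/1) × 23.42 = 46.84 mol
mass = 46.84 × 44.01 = 2061 g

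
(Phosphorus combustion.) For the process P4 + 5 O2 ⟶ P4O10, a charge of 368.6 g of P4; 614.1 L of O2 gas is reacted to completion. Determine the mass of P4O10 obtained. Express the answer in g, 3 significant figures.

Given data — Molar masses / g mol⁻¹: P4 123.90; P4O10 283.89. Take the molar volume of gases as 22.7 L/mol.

845 g

n(P4) = 368.6 / 123.90 = 2.975 mol
n(O2) = 614.1 / 22.7 = 27.05 mol
n/ν for P4 = 2.975/1 = 2.975
n/ν for O2 = 27.05/5 = 5.410
Smallest n/ν is P4 → limiting reagent.
n(P4O10) = (1/1) × 2.975 = 2.975 mol
mass = 2.975 × 283.89 = 844.6 g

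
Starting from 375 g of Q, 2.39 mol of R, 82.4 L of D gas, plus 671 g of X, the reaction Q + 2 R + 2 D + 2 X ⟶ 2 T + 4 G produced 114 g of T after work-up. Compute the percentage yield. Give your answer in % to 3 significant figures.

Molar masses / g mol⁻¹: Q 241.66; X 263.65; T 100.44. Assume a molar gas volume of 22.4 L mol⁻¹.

n(Q) = 375.0 / 241.66 = 1.552 mol
n(R) = 2.390 mol
n(D) = 82.40 / 22.4 = 3.679 mol
n(X) = 671.0 / 263.65 = 2.545 mol
n/ν for Q = 1.552/1 = 1.552
n/ν for R = 2.390/2 = 1.195
n/ν for D = 3.679/2 = 1.840
n/ν for X = 2.545/2 = 1.273
Smallest n/ν is R → limiting reagent.
theoretical n(T) = (2/2) × 2.390 = 2.390 mol → 240.1 g
% yield = 114 / 240.1 × 100 = 47.48 %

47.5 %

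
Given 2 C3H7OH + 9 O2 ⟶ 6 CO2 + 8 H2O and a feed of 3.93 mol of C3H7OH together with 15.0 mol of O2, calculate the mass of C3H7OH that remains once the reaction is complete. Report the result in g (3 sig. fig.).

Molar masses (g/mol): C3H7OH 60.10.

35.9 g

n(C3H7OH) = 3.930 mol
n(O2) = 15.00 mol
n/ν for C3H7OH = 3.930/2 = 1.965
n/ν for O2 = 15.00/9 = 1.667
Smallest n/ν is O2 → limiting reagent.
C3H7OH consumed = (2/9) × 15.00 = 3.333 mol
C3H7OH remaining = 3.930 − 3.333 = 0.5970 mol
mass = 0.5970 × 60.10 = 35.88 g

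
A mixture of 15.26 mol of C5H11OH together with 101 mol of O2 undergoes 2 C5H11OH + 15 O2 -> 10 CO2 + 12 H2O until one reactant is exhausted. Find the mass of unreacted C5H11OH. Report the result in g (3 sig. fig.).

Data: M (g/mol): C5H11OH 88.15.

n(C5H11OH) = 15.26 mol
n(O2) = 101.0 mol
n/ν for C5H11OH = 15.26/2 = 7.630
n/ν for O2 = 101.0/15 = 6.733
Smallest n/ν is O2 → limiting reagent.
C5H11OH consumed = (2/15) × 101.0 = 13.47 mol
C5H11OH remaining = 15.26 − 13.47 = 1.790 mol
mass = 1.790 × 88.15 = 157.8 g

158 g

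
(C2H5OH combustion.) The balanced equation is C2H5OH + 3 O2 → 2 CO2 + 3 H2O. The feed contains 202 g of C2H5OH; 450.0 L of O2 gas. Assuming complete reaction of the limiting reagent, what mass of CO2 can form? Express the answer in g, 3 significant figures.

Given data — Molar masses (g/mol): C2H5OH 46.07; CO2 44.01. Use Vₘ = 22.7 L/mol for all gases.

n(C2H5OH) = 202.0 / 46.07 = 4.385 mol
n(O2) = 450.0 / 22.7 = 19.82 mol
n/ν for C2H5OH = 4.385/1 = 4.385
n/ν for O2 = 19.82/3 = 6.607
Smallest n/ν is C2H5OH → limiting reagent.
n(CO2) = (2/1) × 4.385 = 8.770 mol
mass = 8.770 × 44.01 = 386.0 g

386 g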